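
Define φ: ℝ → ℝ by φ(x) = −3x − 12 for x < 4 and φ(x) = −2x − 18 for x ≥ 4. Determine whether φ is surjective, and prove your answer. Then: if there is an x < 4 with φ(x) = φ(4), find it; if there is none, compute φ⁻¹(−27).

Both pieces are strictly decreasing (slopes −3 and −2), so each is injective on its own interval.
The left piece maps (−∞, 4) onto (−24, ∞); the right piece maps [4, ∞) onto (−∞, −26].
The union (−24, ∞) ∪ (−∞, −26] omits the interval between −24 and −26; in particular −24 has no preimage. So φ is not surjective.
Because the two images are disjoint, no x < 4 has φ(x) = φ(4), so we compute φ⁻¹(−27): −27 lies in (−∞, −26], so solve −2x − 18 = −27: x = (−27 + 18)/(−2) = 9/2.

9/2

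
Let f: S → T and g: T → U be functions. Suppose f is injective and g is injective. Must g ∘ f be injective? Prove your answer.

injective

Suppose (g ∘ f)(a) = (g ∘ f)(b), i.e. g(f(a)) = g(f(b)).
Since g is injective, f(a) = f(b). Since f is injective, a = b. Hence g ∘ f is injective.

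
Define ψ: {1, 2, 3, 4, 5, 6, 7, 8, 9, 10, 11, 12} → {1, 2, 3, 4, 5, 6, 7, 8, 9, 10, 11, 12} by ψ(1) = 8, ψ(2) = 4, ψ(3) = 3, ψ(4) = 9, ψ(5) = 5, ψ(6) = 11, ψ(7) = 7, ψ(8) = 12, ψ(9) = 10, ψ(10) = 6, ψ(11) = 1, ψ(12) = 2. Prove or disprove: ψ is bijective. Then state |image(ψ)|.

12

The values 8, 4, 3, 9, 5, 11, 7, 12, 10, 6, 1, 2 are a permutation of {1, 2, 3, 4, 5, 6, 7, 8, 9, 10, 11, 12}: each element appears exactly once.
So ψ is injective and surjective, hence bijective.
The image of ψ is {1, 2, 3, 4, 5, 6, 7, 8, 9, 10, 11, 12}, which has 12 elements.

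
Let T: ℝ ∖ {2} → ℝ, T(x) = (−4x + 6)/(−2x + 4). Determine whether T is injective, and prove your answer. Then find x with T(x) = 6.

9/4

Suppose T(s) = T(t). Cross-multiplying: (−4s + 6)(−2t + 4) = (−4t + 6)(−2s + 4).
Expanding both sides and cancelling the symmetric terms leaves −4·(s − t) = 0. Since −4 ≠ 0, s = t. Thus T is injective.
Solving T(x) = 6: cross-multiplying gives −4x + 6 = 6(−2x + 4), which rearranges to 8x = 18, so x = 9/4.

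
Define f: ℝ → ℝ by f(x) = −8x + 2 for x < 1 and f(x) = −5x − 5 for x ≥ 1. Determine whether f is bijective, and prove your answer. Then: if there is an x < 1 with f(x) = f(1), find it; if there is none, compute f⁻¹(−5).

7/8

Both pieces are strictly decreasing (slopes −8 and −5), so each is injective on its own interval.
The left piece maps (−∞, 1) onto (−6, ∞); the right piece maps [1, ∞) onto (−∞, −10].
The images leave a gap (−6 has no preimage), so f is not surjective, hence not bijective.
Because the two images are disjoint, no x < 1 has f(x) = f(1), so we compute f⁻¹(−5): −5 lies in (−6, ∞), so solve −8x + 2 = −5: x = (−5 − 2)/(−8) = 7/8.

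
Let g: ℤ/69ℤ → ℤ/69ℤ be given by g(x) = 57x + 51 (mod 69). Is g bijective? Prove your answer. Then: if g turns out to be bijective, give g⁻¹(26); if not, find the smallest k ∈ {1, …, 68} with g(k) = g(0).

23

We have gcd(57, 69) = 3 > 1. Taking a = 0 and b = 23: g(0) = 51 and g(23) = 57·23 + 51 = 1362 ≡ 51 (mod 69).
So g(0) = g(23) while 0 ≠ 23, therefore g is not injective, hence not bijective.
Since g is not bijective, we find the least positive k with g(k) = g(0): this means 57k ≡ 0 (mod 69), i.e. 69 ∣ 57k. Since gcd(57, 69) = 3, dividing through by 3 this holds exactly when 23 ∣ 19k, and as gcd(19, 23) = 1, exactly when 23 ∣ k.
The smallest positive such k is 23.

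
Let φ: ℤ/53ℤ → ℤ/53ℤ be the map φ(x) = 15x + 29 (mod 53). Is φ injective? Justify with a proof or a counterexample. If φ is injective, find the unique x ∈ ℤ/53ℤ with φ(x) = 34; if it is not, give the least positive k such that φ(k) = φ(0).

By definition, injectivity means: for all a, b in the domain, φ(a) = φ(b) implies a = b.
Suppose φ(a) = φ(b) in ℤ/53ℤ. Then 15a + 29 ≡ 15b + 29 (mod 53), therefore 15(a − b) ≡ 0 (mod 53).
Since gcd(15, 53) = 1, 15 is invertible modulo 53, therefore a − b ≡ 0 (mod 53), i.e. a = b.
Hence φ is injective.
We now compute 15⁻¹ mod 53 explicitly. Euclid's algorithm: 53 = 3·15 + 8, 15 = 1·8 + 7, 8 = 1·7 + 1; back-substituting gives 1 = 46·15 − 13·53, so 15⁻¹ ≡ 46 (mod 53).
Since φ is injective, we find φ⁻¹(34): we need 15x ≡ 34 − 29 ≡ 5 (mod 53). Using 15⁻¹ = 46: x ≡ 46·5 = 230 = 4·53 + 18, so x = 18.
Check: φ(18) = 15·18 + 29 = 299 = 5·53 + 34 ≡ 34 (mod 53).

18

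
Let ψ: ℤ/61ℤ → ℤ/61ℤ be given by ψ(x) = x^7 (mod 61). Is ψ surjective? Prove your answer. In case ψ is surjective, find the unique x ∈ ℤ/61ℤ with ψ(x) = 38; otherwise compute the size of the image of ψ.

33

Since 61 is prime, the nonzero elements of ℤ/61ℤ form a cyclic group of order 60.
As gcd(7, 60) = 1, raising to the 7th power is a bijection on this group: if s^7 ≡ t^7 then (st^{−1})^7 = 1, and the only element of order dividing gcd(7, 60) = 1 is 1, so s = t.
With ψ(0) = 0 this makes ψ injective on all of ℤ/61ℤ, hence bijective (finite equal-size domain and codomain). In particular ψ is surjective.
Since ψ is surjective, we find the preimage of 38. The inverse of x ↦ x^7 on (ℤ/61ℤ)^× is x ↦ x^43, because 7·43 = 301 = 5·60 + 1 ≡ 1 (mod 60) and x^{60} = 1 for x ≠ 0 (Fermat). So ψ⁻¹(38) = 38^43 mod 61.
Repeated squaring mod 61: 38^1 ≡ 38, 38^2 ≡ 38² = 1444 ≡ 41, 38^4 ≡ 41² = 1681 ≡ 34, 38^8 ≡ 34² = 1156 ≡ 58, 38^16 ≡ 58² = 3364 ≡ 9, 38^32 ≡ 9² = 81 ≡ 20. Since 43 = 32 + 8 + 2 + 1, 38^43 ≡ 20·58·41·38: 20·58 = 1160 ≡ 1, then 1·41 = 41, then 41·38 = 1558 ≡ 33. So 38^43 ≡ 33 (mod 61).
Hence ψ⁻¹(38) = 33.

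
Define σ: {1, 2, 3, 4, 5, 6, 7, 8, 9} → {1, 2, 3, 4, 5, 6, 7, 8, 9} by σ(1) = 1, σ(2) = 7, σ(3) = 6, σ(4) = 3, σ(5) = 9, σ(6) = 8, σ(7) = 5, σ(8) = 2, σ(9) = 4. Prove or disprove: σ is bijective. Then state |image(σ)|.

9

The values 1, 7, 6, 3, 9, 8, 5, 2, 4 are a permutation of {1, 2, 3, 4, 5, 6, 7, 8, 9}: each element appears exactly once.
So σ is injective and surjective, hence bijective.
The image of σ is {1, 2, 3, 4, 5, 6, 7, 8, 9}, which has 9 elements.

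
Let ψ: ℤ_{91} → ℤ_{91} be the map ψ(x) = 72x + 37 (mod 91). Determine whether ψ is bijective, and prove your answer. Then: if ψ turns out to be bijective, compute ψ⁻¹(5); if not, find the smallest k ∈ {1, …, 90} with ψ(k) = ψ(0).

Recall: injectivity means: for all x_1, x_2 in the domain, ψ(x_1) = ψ(x_2) implies x_1 = x_2.
Suppose ψ(x_1) = ψ(x_2) in ℤ_{91}. Then 72x_1 + 37 ≡ 72x_2 + 37 (mod 91), thus 72(x_1 − x_2) ≡ 0 (mod 91).
Since gcd(72, 91) = 1, 72 is invertible modulo 91, so x_1 − x_2 ≡ 0 (mod 91), i.e. x_1 = x_2.
We now compute 72⁻¹ mod 91 explicitly. Euclid's algorithm: 91 = 1·72 + 19, 72 = 3·19 + 15, 19 = 1·15 + 4, 15 = 3·4 + 3, 4 = 1·3 + 1; back-substituting gives 1 = 67·72 − 53·91, so 72⁻¹ ≡ 67 (mod 91).
Then y ↦ 67(y − 37) is a two-sided inverse to ψ, so every y ∈ ℤ_{91} has a preimage.
So ψ is bijective.
Since ψ is bijective, we compute ψ⁻¹(5): solve 72x + 37 ≡ 5 (mod 91), i.e. 72x ≡ 59 (mod 91).
Multiplying by 72⁻¹ = 67 gives x ≡ 67·59 = 3953 = 43·91 + 40 ≡ 40 (mod 91).
Check: ψ(40) = 72·40 + 37 = 2917 = 32·91 + 5 ≡ 5 (mod 91).

40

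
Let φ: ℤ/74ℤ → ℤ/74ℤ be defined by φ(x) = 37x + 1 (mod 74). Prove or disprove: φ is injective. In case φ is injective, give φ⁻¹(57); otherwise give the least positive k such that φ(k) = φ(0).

We have gcd(37, 74) = 37 > 1. Taking x_1 = 0 and x_2 = 2: φ(0) = 1 and φ(2) = 37·2 + 1 = 75 ≡ 1 (mod 74).
So φ(0) = φ(2) while 0 ≠ 2, so φ is not injective.
Since φ is not injective, we find the least positive k with φ(k) = φ(0): this means 37k ≡ 0 (mod 74), i.e. 74 ∣ 37k. Since gcd(37, 74) = 37, dividing through by 37 this holds exactly when 2 ∣ k.
The smallest positive such k is 2.

2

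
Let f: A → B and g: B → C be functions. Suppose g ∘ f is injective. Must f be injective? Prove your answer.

Suppose f(s) = f(t). Applying g: (g ∘ f)(s) = (g ∘ f)(t). Since g ∘ f is injective, s = t. Hence f is injective.

injective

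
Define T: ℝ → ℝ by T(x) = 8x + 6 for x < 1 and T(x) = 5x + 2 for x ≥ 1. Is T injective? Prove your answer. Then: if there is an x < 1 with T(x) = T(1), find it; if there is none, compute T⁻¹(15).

1/8

Both pieces are strictly increasing (slopes 8 and 5), so each is injective on its own interval.
The left piece maps (−∞, 1) onto (−∞, 14); the right piece maps [1, ∞) onto [7, ∞).
These images overlap. In particular T(1) = 7 (right piece), and solving 8x + 6 = 7 on the left piece gives x = 1/8 < 1.
So T(1/8) = T(1) with 1/8 ≠ 1, and T is not injective. This x = 1/8 is the requested value below 1.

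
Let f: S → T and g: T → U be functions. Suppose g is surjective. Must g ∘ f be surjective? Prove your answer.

No. Take S = {0}, T = U = {0, 1, 2, 3, 4, 5}, f(0) = 0, and g = identity (surjective).
Then (g ∘ f)(0) = 0, and 5 ∈ U has no preimage under g ∘ f, so g ∘ f is not surjective.

not surjective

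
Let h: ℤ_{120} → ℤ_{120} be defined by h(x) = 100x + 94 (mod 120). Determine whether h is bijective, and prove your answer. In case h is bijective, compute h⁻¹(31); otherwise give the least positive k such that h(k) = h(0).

We have gcd(100, 120) = 20 > 1. Taking s = 0 and t = 6: h(0) = 94 and h(6) = 100·6 + 94 = 694 ≡ 94 (mod 120).
So h(0) = h(6) while 0 ≠ 6, therefore h is not injective, hence not bijective.
Since h is not bijective, we find the least positive k with h(k) = h(0): this means 100k ≡ 0 (mod 120), i.e. 120 ∣ 100k. Since gcd(100, 120) = 20, dividing through by 20 this holds exactly when 6 ∣ 5k, and as gcd(5, 6) = 1, exactly when 6 ∣ k.
The smallest positive such k is 6.

6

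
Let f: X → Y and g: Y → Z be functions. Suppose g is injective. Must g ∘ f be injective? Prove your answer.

No. Take X = {0, 1}, Y = Z = {0, 1, 2, 3, 4, 5}, f(0) = f(1) = 0, and g = identity (injective).
Then (g ∘ f)(0) = (g ∘ f)(1) = 0 with 0 ≠ 1, so g ∘ f is not injective.

not injective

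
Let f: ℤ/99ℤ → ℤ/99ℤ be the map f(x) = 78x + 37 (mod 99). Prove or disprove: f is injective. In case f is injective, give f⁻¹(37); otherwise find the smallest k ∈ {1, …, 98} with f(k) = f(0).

33

We have gcd(78, 99) = 3 > 1. Taking x_1 = 0 and x_2 = 33: f(0) = 37 and f(33) = 78·33 + 37 = 2611 ≡ 37 (mod 99).
So f(0) = f(33) while 0 ≠ 33, therefore f is not injective.
Since f is not injective, we find the least positive k with f(k) = f(0): this means 78k ≡ 0 (mod 99), i.e. 99 ∣ 78k. Since gcd(78, 99) = 3, dividing through by 3 this holds exactly when 33 ∣ 26k, and as gcd(26, 33) = 1, exactly when 33 ∣ k.
The smallest positive such k is 33.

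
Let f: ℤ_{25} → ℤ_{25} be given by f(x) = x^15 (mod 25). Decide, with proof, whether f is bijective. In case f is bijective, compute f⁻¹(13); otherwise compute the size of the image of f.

f(0) = 0^15 = 0.
f(5): Repeated squaring mod 25: 5^1 ≡ 5, 5^2 ≡ 5² = 25 ≡ 0, 5^4 ≡ 0² = 0, 5^8 ≡ 0² = 0. Since 15 = 8 + 4 + 2 + 1, 5^15 ≡ 0·0·0·5: 0·0 = 0, then 0·0 = 0, then 0·5 = 0. So 5^15 ≡ 0 (mod 25).
So f(0) = f(5) = 0 while 0 ≠ 5, thus f is not injective, hence not bijective.
Since f is not bijective, we determine |image(f)|. Computing x^15 mod 25 for each x (by repeated squaring, reducing mod 25 at every step), the values f(0), f(1), …, f(24) are: 0, 1, 18, 7, 24, 0, 1, 18, 7, 24, 0, 1, 18, 7, 24, 0, 1, 18, 7, 24, 0, 1, 18, 7, 24.
The distinct values are {0, 1, 7, 18, 24}; there are 5 of them.

5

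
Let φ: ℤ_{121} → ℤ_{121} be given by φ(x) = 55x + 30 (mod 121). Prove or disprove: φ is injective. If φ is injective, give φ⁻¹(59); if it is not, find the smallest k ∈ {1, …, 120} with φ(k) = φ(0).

We have gcd(55, 121) = 11 > 1. Taking u = 0 and v = 11: φ(0) = 30 and φ(11) = 55·11 + 30 = 635 ≡ 30 (mod 121).
So φ(0) = φ(11) while 0 ≠ 11, thus φ is not injective.
Since φ is not injective, we find the least positive k with φ(k) = φ(0): this means 55k ≡ 0 (mod 121), i.e. 121 ∣ 55k. Since gcd(55, 121) = 11, dividing through by 11 this holds exactly when 11 ∣ 5k, and as gcd(5, 11) = 1, exactly when 11 ∣ k.
The smallest positive such k is 11.

11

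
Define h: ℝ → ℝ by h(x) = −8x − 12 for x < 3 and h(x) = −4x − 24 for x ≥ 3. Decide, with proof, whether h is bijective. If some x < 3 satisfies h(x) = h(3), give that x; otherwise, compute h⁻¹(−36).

3

Both pieces are strictly decreasing (slopes −8 and −4), so each is injective on its own interval.
The left piece maps (−∞, 3) onto (−36, ∞); the right piece maps [3, ∞) onto (−∞, −36].
Since −36 = −36, the images partition ℝ: h is injective and surjective, hence bijective.
Because the two images are disjoint, no x < 3 has h(x) = h(3), so we compute h⁻¹(−36): −36 lies in (−∞, −36], so solve −4x − 24 = −36: x = (−36 + 24)/(−4) = 3.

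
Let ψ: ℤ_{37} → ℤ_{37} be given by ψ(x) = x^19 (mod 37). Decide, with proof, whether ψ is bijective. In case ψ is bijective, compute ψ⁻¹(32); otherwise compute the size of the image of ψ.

5

Since 37 is prime, the nonzero elements of ℤ_{37} form a cyclic group of order 36.
As gcd(19, 36) = 1, raising to the 19th power is a bijection on this group: if x_1^19 ≡ x_2^19 then (x_1x_2^{−1})^19 = 1, and the only element of order dividing gcd(19, 36) = 1 is 1, so x_1 = x_2.
With ψ(0) = 0 this makes ψ injective on all of ℤ_{37}, hence bijective (finite equal-size domain and codomain). In particular ψ is bijective.
Since ψ is bijective, we find the preimage of 32. The inverse of x ↦ x^19 on (ℤ_{37})^× is x ↦ x^19, because 19·19 = 361 = 10·36 + 1 ≡ 1 (mod 36) and x^{36} = 1 for x ≠ 0 (Fermat). So ψ⁻¹(32) = 32^19 mod 37.
Repeated squaring mod 37: 32^1 ≡ 32, 32^2 ≡ 32² = 1024 ≡ 25, 32^4 ≡ 25² = 625 ≡ 33, 32^8 ≡ 33² = 1089 ≡ 16, 32^16 ≡ 16² = 256 ≡ 34. Since 19 = 16 + 2 + 1, 32^19 ≡ 34·25·32: 34·25 = 850 ≡ 36, then 36·32 = 1152 ≡ 5. So 32^19 ≡ 5 (mod 37).
Hence ψ⁻¹(32) = 5.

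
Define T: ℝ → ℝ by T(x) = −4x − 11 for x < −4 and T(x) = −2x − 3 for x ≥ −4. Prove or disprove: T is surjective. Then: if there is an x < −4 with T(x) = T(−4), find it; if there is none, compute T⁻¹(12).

-23/4

Both pieces are strictly decreasing (slopes −4 and −2), so each is injective on its own interval.
The left piece maps (−∞, −4) onto (5, ∞); the right piece maps [−4, ∞) onto (−∞, 5].
These images together cover ℝ, so T is surjective.
Because the two images are disjoint, no x < −4 has T(x) = T(−4), so we compute T⁻¹(12): 12 lies in (5, ∞), so solve −4x − 11 = 12: x = (12 + 11)/(−4) = −23/4.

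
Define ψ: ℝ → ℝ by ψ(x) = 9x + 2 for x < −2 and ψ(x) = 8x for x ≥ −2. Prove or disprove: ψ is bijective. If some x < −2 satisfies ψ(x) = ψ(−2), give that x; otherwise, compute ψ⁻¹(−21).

-23/9

Both pieces are strictly increasing (slopes 9 and 8), so each is injective on its own interval.
The left piece maps (−∞, −2) onto (−∞, −16); the right piece maps [−2, ∞) onto [−16, ∞).
Since −16 = −16, the images partition ℝ: ψ is injective and surjective, hence bijective.
Because the two images are disjoint, no x < −2 has ψ(x) = ψ(−2), so we compute ψ⁻¹(−21): −21 lies in (−∞, −16), so solve 9x + 2 = −21: x = (−21 − 2)/9 = −23/9.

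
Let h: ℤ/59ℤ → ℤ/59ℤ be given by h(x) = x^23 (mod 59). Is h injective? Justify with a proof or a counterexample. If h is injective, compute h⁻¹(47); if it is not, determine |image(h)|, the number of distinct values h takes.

2

Since 59 is prime, the nonzero elements of ℤ/59ℤ form a cyclic group of order 58.
As gcd(23, 58) = 1, raising to the 23rd power is a bijection on this group: if u^23 ≡ v^23 then (uv^{−1})^23 = 1, and the only element of order dividing gcd(23, 58) = 1 is 1, so u = v.
With h(0) = 0 this makes h injective on all of ℤ/59ℤ, hence bijective (finite equal-size domain and codomain). In particular h is injective.
Since h is injective, we find the preimage of 47. The inverse of x ↦ x^23 on (ℤ/59ℤ)^× is x ↦ x^53, because 23·53 = 1219 = 21·58 + 1 ≡ 1 (mod 58) and x^{58} = 1 for x ≠ 0 (Fermat). So h⁻¹(47) = 47^53 mod 59.
Repeated squaring mod 59: 47^1 ≡ 47, 47^2 ≡ 47² = 2209 ≡ 26, 47^4 ≡ 26² = 676 ≡ 27, 47^8 ≡ 27² = 729 ≡ 21, 47^16 ≡ 21² = 441 ≡ 28, 47^32 ≡ 28² = 784 ≡ 17. Since 53 = 32 + 16 + 4 + 1, 47^53 ≡ 17·28·27·47: 17·28 = 476 ≡ 4, then 4·27 = 108 ≡ 49, then 49·47 = 2303 ≡ 2. So 47^53 ≡ 2 (mod 59).
Hence h⁻¹(47) = 2.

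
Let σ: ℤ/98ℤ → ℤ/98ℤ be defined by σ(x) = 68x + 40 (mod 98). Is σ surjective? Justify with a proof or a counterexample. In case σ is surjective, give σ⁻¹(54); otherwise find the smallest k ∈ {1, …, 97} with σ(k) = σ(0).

Since gcd(68, 98) = 2, we have 68x ≡ 0 (mod 2) for all x, so σ(x) ≡ 0 (mod 2).
But 1 ≢ 0 (mod 2), so 1 ∈ ℤ/98ℤ has no preimage. Thus σ is not surjective.
Since σ is not surjective, we find the least positive k with σ(k) = σ(0): this means 68k ≡ 0 (mod 98), i.e. 98 ∣ 68k. Since gcd(68, 98) = 2, dividing through by 2 this holds exactly when 49 ∣ 34k, and as gcd(34, 49) = 1, exactly when 49 ∣ k.
The smallest positive such k is 49.

49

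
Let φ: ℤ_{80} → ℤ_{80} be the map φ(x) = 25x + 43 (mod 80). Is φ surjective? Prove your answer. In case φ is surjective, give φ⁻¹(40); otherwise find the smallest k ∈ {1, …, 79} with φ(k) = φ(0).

16

By definition, φ is surjective if every y in the codomain equals φ(x) for some x in the domain.
Since gcd(25, 80) = 5, we have 25x ≡ 0 (mod 5) for all x, so φ(x) ≡ 3 (mod 5).
But 0 ≢ 3 (mod 5), so 0 ∈ ℤ_{80} has no preimage. Hence φ is not surjective.
Since φ is not surjective, we find the least positive k with φ(k) = φ(0): this means 25k ≡ 0 (mod 80), i.e. 80 ∣ 25k. Since gcd(25, 80) = 5, dividing through by 5 this holds exactly when 16 ∣ 5k, and as gcd(5, 16) = 1, exactly when 16 ∣ k.
The smallest positive such k is 16.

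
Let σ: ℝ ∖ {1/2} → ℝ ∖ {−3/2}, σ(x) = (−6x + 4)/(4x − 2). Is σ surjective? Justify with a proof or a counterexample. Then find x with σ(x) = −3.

1/3

For any y ≠ −3/2, solving y(4x − 2) = −6x + 4 for x gives a well-defined x ≠ 1/2. So σ is surjective.
Solving σ(x) = −3: cross-multiplying gives −6x + 4 = −3(4x − 2), which rearranges to 6x = 2, so x = 1/3.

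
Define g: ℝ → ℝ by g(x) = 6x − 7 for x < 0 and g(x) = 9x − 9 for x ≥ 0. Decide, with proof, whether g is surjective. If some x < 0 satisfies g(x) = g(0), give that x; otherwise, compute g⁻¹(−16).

Both pieces are strictly increasing (slopes 6 and 9), so each is injective on its own interval.
The left piece maps (−∞, 0) onto (−∞, −7); the right piece maps [0, ∞) onto [−9, ∞).
The union (−∞, −7) ∪ [−9, ∞) covers ℝ, so g is surjective.
For the follow-up: the images overlap, so an x < 0 with g(x) = g(0) exists. g(0) = −9; solving 6x − 7 = −9 for x < 0 gives x = (−9 + 7)/6 = −1/3.

-1/3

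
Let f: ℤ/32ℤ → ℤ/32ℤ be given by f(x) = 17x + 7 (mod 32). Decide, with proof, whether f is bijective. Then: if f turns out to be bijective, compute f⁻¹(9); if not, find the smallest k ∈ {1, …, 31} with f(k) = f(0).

If f(s) = f(t), then 17s ≡ 17t (mod 32). Because gcd(17, 32) = 1, we may cancel 17 to get s ≡ t (mod 32).
We now compute 17⁻¹ mod 32 explicitly. Euclid's algorithm: 32 = 1·17 + 15, 17 = 1·15 + 2, 15 = 7·2 + 1; back-substituting gives 1 = 17·17 − 9·32, so 17⁻¹ ≡ 17 (mod 32).
Then y ↦ 17(y − 7) is a two-sided inverse to f, so every y ∈ ℤ/32ℤ has a preimage.
Hence f is bijective.
Since f is bijective, we compute f⁻¹(9): solve 17x + 7 ≡ 9 (mod 32), i.e. 17x ≡ 2 (mod 32).
Multiplying by 17⁻¹ = 17 gives x ≡ 17·2 = 34 = 1·32 + 2 ≡ 2 (mod 32).
Check: f(2) = 17·2 + 7 = 41 = 1·32 + 9 ≡ 9 (mod 32).

2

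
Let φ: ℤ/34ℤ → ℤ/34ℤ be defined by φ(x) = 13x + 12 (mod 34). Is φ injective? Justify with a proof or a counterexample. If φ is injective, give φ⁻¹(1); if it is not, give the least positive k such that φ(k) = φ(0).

Suppose φ(a) = φ(b) in ℤ/34ℤ. Then 13a + 12 ≡ 13b + 12 (mod 34), therefore 13(a − b) ≡ 0 (mod 34).
Since gcd(13, 34) = 1, 13 is invertible modulo 34, thus a − b ≡ 0 (mod 34), i.e. a = b.
So φ is injective.
We now compute 13⁻¹ mod 34 explicitly. Euclid's algorithm: 34 = 2·13 + 8, 13 = 1·8 + 5, 8 = 1·5 + 3, 5 = 1·3 + 2, 3 = 1·2 + 1; back-substituting gives 1 = 21·13 − 8·34, so 13⁻¹ ≡ 21 (mod 34).
Since φ is injective, we find φ⁻¹(1): we need 13x ≡ 1 − 12 ≡ 23 (mod 34). Using 13⁻¹ = 21: x ≡ 21·23 = 483 = 14·34 + 7, so x = 7.
Check: φ(7) = 13·7 + 12 = 103 = 3·34 + 1 ≡ 1 (mod 34).

7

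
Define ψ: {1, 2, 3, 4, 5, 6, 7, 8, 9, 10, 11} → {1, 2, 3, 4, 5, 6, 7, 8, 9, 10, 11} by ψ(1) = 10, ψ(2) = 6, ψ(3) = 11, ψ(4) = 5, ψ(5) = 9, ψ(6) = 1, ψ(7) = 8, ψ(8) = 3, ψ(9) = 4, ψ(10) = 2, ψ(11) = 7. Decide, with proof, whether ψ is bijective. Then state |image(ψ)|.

The values 10, 6, 11, 5, 9, 1, 8, 3, 4, 2, 7 are a permutation of {1, 2, 3, 4, 5, 6, 7, 8, 9, 10, 11}: each element appears exactly once.
So ψ is injective and surjective, hence bijective.
The image of ψ is {1, 2, 3, 4, 5, 6, 7, 8, 9, 10, 11}, which has 11 elements.

11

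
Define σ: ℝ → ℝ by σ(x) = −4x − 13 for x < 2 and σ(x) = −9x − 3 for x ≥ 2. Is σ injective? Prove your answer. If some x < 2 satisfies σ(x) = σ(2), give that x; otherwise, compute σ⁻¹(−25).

22/9

Both pieces are strictly decreasing (slopes −4 and −9), so each is injective on its own interval.
The left piece maps (−∞, 2) onto (−21, ∞); the right piece maps [2, ∞) onto (−∞, −21].
These images are disjoint, so no value is attained by both pieces. So σ is injective.
Because the two images are disjoint, no x < 2 has σ(x) = σ(2), so we compute σ⁻¹(−25): −25 lies in (−∞, −21], so solve −9x − 3 = −25: x = (−25 + 3)/(−9) = 22/9.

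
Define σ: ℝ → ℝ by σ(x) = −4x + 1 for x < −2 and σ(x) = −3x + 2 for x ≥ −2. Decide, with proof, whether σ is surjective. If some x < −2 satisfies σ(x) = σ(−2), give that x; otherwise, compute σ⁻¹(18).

-17/4

Both pieces are strictly decreasing (slopes −4 and −3), so each is injective on its own interval.
The left piece maps (−∞, −2) onto (9, ∞); the right piece maps [−2, ∞) onto (−∞, 8].
The union (9, ∞) ∪ (−∞, 8] omits the interval between 9 and 8; in particular 9 has no preimage. So σ is not surjective.
Because the two images are disjoint, no x < −2 has σ(x) = σ(−2), so we compute σ⁻¹(18): 18 lies in (9, ∞), so solve −4x + 1 = 18: x = (18 − 1)/(−4) = −17/4.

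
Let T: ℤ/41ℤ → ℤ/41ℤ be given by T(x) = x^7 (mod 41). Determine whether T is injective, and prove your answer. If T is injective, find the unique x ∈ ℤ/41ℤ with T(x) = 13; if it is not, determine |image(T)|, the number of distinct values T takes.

17

Since 41 is prime, the nonzero elements of ℤ/41ℤ form a cyclic group of order 40.
As gcd(7, 40) = 1, raising to the 7th power is a bijection on this group: if a^7 ≡ b^7 then (ab^{−1})^7 = 1, and the only element of order dividing gcd(7, 40) = 1 is 1, so a = b.
With T(0) = 0 this makes T injective on all of ℤ/41ℤ, hence bijective (finite equal-size domain and codomain). In particular T is injective.
Since T is injective, we find the preimage of 13. The inverse of x ↦ x^7 on (ℤ/41ℤ)^× is x ↦ x^23, because 7·23 = 161 = 4·40 + 1 ≡ 1 (mod 40) and x^{40} = 1 for x ≠ 0 (Fermat). So T⁻¹(13) = 13^23 mod 41.
Repeated squaring mod 41: 13^1 ≡ 13, 13^2 ≡ 13² = 169 ≡ 5, 13^4 ≡ 5² = 25, 13^8 ≡ 25² = 625 ≡ 10, 13^16 ≡ 10² = 100 ≡ 18. Since 23 = 16 + 4 + 2 + 1, 13^23 ≡ 18·25·5·13: 18·25 = 450 ≡ 40, then 40·5 = 200 ≡ 36, then 36·13 = 468 ≡ 17. So 13^23 ≡ 17 (mod 41).
Hence T⁻¹(13) = 17.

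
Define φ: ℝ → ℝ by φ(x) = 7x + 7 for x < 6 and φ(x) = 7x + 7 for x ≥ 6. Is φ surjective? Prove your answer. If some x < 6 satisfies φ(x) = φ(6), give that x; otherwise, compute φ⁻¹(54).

Both pieces are strictly increasing (slopes 7 and 7), so each is injective on its own interval.
The left piece maps (−∞, 6) onto (−∞, 49); the right piece maps [6, ∞) onto [49, ∞).
These images together cover ℝ, so φ is surjective.
Because the two images are disjoint, no x < 6 has φ(x) = φ(6), so we compute φ⁻¹(54): 54 lies in [49, ∞), so solve 7x + 7 = 54: x = (54 − 7)/7 = 47/7.

47/7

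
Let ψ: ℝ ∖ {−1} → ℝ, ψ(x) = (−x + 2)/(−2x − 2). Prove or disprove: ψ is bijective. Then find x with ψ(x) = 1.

If ψ(x) = 1/2, cross-multiplying gives −2(−x + 2) = −1(−2x − 2), which simplifies to −4 = 2 — false.  So 1/2 has no preimage and ψ is not surjective.
Thus ψ is not bijective.
Solving ψ(x) = 1: cross-multiplying gives −x + 2 = 1(−2x − 2), which rearranges to 1x = −4, so x = −4.

-4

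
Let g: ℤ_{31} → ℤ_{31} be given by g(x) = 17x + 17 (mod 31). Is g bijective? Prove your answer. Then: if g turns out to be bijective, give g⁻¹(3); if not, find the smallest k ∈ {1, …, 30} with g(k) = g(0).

Recall: g is injective when g(u) = g(v) forces u = v.
If g(u) = g(v), then 17u ≡ 17v (mod 31). Because gcd(17, 31) = 1, we may cancel 17 to get u ≡ v (mod 31).
We now compute 17⁻¹ mod 31 explicitly. Euclid's algorithm: 31 = 1·17 + 14, 17 = 1·14 + 3, 14 = 4·3 + 2, 3 = 1·2 + 1; back-substituting gives 1 = 11·17 − 6·31, so 17⁻¹ ≡ 11 (mod 31).
Then y ↦ 11(y − 17) is a two-sided inverse to g, so every y ∈ ℤ_{31} has a preimage.
So g is bijective.
Since g is bijective, we compute g⁻¹(3): solve 17x + 17 ≡ 3 (mod 31), i.e. 17x ≡ 17 (mod 31).
Multiplying by 17⁻¹ = 11 gives x ≡ 11·17 = 187 = 6·31 + 1 ≡ 1 (mod 31).
Check: g(1) = 17·1 + 17 = 34 = 1·31 + 3 ≡ 3 (mod 31).

1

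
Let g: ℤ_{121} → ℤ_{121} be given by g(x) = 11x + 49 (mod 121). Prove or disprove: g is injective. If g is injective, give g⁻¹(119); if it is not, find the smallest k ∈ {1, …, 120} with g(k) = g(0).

We have gcd(11, 121) = 11 > 1. Taking s = 0 and t = 11: g(0) = 49 and g(11) = 11·11 + 49 = 170 ≡ 49 (mod 121).
So g(0) = g(11) while 0 ≠ 11, hence g is not injective.
Since g is not injective, we find the least positive k with g(k) = g(0): this means 11k ≡ 0 (mod 121), i.e. 121 ∣ 11k. Since gcd(11, 121) = 11, dividing through by 11 this holds exactly when 11 ∣ k.
The smallest positive such k is 11.

11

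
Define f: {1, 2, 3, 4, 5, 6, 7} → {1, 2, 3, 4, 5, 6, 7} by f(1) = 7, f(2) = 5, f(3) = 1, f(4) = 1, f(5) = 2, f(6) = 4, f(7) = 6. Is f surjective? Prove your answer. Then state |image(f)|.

6

No element maps to 3, so f is not surjective.
The image of f is {1, 2, 4, 5, 6, 7}, which has 6 elements.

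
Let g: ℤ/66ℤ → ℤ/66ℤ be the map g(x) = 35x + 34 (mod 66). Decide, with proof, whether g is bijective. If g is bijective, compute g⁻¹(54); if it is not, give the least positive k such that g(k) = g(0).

10

If g(a) = g(b), then 35a ≡ 35b (mod 66). Because gcd(35, 66) = 1, we may cancel 35 to get a ≡ b (mod 66).
We now compute 35⁻¹ mod 66 explicitly. Euclid's algorithm: 66 = 1·35 + 31, 35 = 1·31 + 4, 31 = 7·4 + 3, 4 = 1·3 + 1; back-substituting gives 1 = 17·35 − 9·66, so 35⁻¹ ≡ 17 (mod 66).
For any y ∈ ℤ/66ℤ, x = 17(y − 34) mod 66 satisfies g(x) = 35·17(y − 34) + 34 ≡ y (since 35·17 ≡ 1 mod 66). So every y has a preimage.
Therefore g is bijective.
Since g is bijective, we find g⁻¹(54): we need 35x ≡ 54 − 34 ≡ 20 (mod 66). Using 35⁻¹ = 17: x ≡ 17·20 = 340 = 5·66 + 10, so x = 10.
Check: g(10) = 35·10 + 34 = 384 = 5·66 + 54 ≡ 54 (mod 66).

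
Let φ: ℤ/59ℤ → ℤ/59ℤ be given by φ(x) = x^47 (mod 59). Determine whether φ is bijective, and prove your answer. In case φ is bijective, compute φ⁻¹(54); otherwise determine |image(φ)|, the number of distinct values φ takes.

38

Since 59 is prime, the nonzero elements of ℤ/59ℤ form a cyclic group of order 58.
As gcd(47, 58) = 1, raising to the 47th power is a bijection on this group: if u^47 ≡ v^47 then (uv^{−1})^47 = 1, and the only element of order dividing gcd(47, 58) = 1 is 1, so u = v.
With φ(0) = 0 this makes φ injective on all of ℤ/59ℤ, hence bijective (finite equal-size domain and codomain). In particular φ is bijective.
Since φ is bijective, we find the preimage of 54. The inverse of x ↦ x^47 on (ℤ/59ℤ)^× is x ↦ x^21, because 47·21 = 987 = 17·58 + 1 ≡ 1 (mod 58) and x^{58} = 1 for x ≠ 0 (Fermat). So φ⁻¹(54) = 54^21 mod 59.
Repeated squaring mod 59: 54^1 ≡ 54, 54^2 ≡ 54² = 2916 ≡ 25, 54^4 ≡ 25² = 625 ≡ 35, 54^8 ≡ 35² = 1225 ≡ 45, 54^16 ≡ 45² = 2025 ≡ 19. Since 21 = 16 + 4 + 1, 54^21 ≡ 19·35·54: 19·35 = 665 ≡ 16, then 16·54 = 864 ≡ 38. So 54^21 ≡ 38 (mod 59).
Hence φ⁻¹(54) = 38.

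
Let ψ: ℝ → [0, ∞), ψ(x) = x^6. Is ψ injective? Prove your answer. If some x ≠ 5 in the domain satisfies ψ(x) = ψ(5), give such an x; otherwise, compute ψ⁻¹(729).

-5

ψ(5) = 15625 = (−5)^6 = ψ(−5) (since 6 is even), with 5 ≠ −5. So ψ is not injective.
For the follow-up, such an x exists: taking x = −5 ∈ ℝ gives ψ(−5) = 15625 = ψ(5) with −5 ≠ 5.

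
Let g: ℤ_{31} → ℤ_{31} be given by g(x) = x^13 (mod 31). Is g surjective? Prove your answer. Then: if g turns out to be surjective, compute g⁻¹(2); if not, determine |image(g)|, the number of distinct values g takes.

4

Since 31 is prime, the nonzero elements of ℤ_{31} form a cyclic group of order 30.
As gcd(13, 30) = 1, raising to the 13th power is a bijection on this group: if x_1^13 ≡ x_2^13 then (x_1x_2^{−1})^13 = 1, and the only element of order dividing gcd(13, 30) = 1 is 1, so x_1 = x_2.
With g(0) = 0 this makes g injective on all of ℤ_{31}, hence bijective (finite equal-size domain and codomain). In particular g is surjective.
Since g is surjective, we find the preimage of 2. The inverse of x ↦ x^13 on (ℤ_{31})^× is x ↦ x^7, because 13·7 = 91 = 3·30 + 1 ≡ 1 (mod 30) and x^{30} = 1 for x ≠ 0 (Fermat). So g⁻¹(2) = 2^7 mod 31.
Repeated squaring mod 31: 2^1 ≡ 2, 2^2 ≡ 2² = 4, 2^4 ≡ 4² = 16. Since 7 = 4 + 2 + 1, 2^7 ≡ 16·4·2: 16·4 = 64 ≡ 2, then 2·2 = 4. So 2^7 ≡ 4 (mod 31).
Hence g⁻¹(2) = 4.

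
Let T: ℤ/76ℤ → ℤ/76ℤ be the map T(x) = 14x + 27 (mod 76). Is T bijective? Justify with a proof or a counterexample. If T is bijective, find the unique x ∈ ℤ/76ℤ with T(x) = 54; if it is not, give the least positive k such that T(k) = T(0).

38

By definition, T is injective when T(x_1) = T(x_2) forces x_1 = x_2.
We have gcd(14, 76) = 2 > 1. Taking x_1 = 0 and x_2 = 38: T(0) = 27 and T(38) = 14·38 + 27 = 559 ≡ 27 (mod 76).
So T(0) = T(38) while 0 ≠ 38, therefore T is not injective, hence not bijective.
Since T is not bijective, we find the least positive k with T(k) = T(0): this means 14k ≡ 0 (mod 76), i.e. 76 ∣ 14k. Since gcd(14, 76) = 2, dividing through by 2 this holds exactly when 38 ∣ 7k, and as gcd(7, 38) = 1, exactly when 38 ∣ k.
The smallest positive such k is 38.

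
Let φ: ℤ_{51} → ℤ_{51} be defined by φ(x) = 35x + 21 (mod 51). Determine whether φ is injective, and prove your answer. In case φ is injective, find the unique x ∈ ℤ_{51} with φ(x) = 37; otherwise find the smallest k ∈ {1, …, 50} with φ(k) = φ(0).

50

Recall: φ is injective when φ(u) = φ(v) forces u = v.
Suppose φ(u) = φ(v) in ℤ_{51}. Then 35u + 21 ≡ 35v + 21 (mod 51), therefore 35(u − v) ≡ 0 (mod 51).
Since gcd(35, 51) = 1, 35 is invertible modulo 51, therefore u − v ≡ 0 (mod 51), i.e. u = v.
So φ is injective.
We now compute 35⁻¹ mod 51 explicitly. Euclid's algorithm: 51 = 1·35 + 16, 35 = 2·16 + 3, 16 = 5·3 + 1; back-substituting gives 1 = 35·35 − 24·51, so 35⁻¹ ≡ 35 (mod 51).
Since φ is injective, we compute φ⁻¹(37): solve 35x + 21 ≡ 37 (mod 51), i.e. 35x ≡ 16 (mod 51).
Multiplying by 35⁻¹ = 35 gives x ≡ 35·16 = 560 = 10·51 + 50 ≡ 50 (mod 51).
Check: φ(50) = 35·50 + 21 = 1771 = 34·51 + 37 ≡ 37 (mod 51).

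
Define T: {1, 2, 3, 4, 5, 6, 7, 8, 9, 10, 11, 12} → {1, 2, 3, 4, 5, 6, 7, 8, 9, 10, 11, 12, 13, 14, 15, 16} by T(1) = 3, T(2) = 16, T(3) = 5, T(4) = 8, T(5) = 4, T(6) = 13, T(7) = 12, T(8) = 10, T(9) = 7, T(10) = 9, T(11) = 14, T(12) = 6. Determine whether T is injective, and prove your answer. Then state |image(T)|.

The values T(1), …, T(12) are 3, 16, 5, 8, 4, 13, 12, 10, 7, 9, 14, 6 — all distinct.
So T(s) = T(t) only when s = t, and T is injective.
The image of T is {3, 4, 5, 6, 7, 8, 9, 10, 12, 13, 14, 16}, which has 12 elements.

12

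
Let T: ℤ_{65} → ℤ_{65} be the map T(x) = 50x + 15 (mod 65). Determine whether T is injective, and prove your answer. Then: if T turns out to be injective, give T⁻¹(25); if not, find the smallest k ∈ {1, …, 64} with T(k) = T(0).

13

Recall: T is injective if T(x_1) = T(x_2) implies x_1 = x_2.
We have gcd(50, 65) = 5 > 1. Taking x_1 = 0 and x_2 = 13: T(0) = 15 and T(13) = 50·13 + 15 = 665 ≡ 15 (mod 65).
So T(0) = T(13) while 0 ≠ 13, therefore T is not injective.
Since T is not injective, we find the least positive k with T(k) = T(0): this means 50k ≡ 0 (mod 65), i.e. 65 ∣ 50k. Since gcd(50, 65) = 5, dividing through by 5 this holds exactly when 13 ∣ 10k, and as gcd(10, 13) = 1, exactly when 13 ∣ k.
The smallest positive such k is 13.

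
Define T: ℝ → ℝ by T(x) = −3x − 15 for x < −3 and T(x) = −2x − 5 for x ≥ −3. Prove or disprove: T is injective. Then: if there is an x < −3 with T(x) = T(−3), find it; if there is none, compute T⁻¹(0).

Both pieces are strictly decreasing (slopes −3 and −2), so each is injective on its own interval.
The left piece maps (−∞, −3) onto (−6, ∞); the right piece maps [−3, ∞) onto (−∞, 1].
These images overlap. In particular T(−3) = 1 (right piece), and solving −3x − 15 = 1 on the left piece gives x = −16/3 < −3.
So T(−16/3) = T(−3) with −16/3 ≠ −3, and T is not injective. This x = −16/3 is the requested value below −3.

-16/3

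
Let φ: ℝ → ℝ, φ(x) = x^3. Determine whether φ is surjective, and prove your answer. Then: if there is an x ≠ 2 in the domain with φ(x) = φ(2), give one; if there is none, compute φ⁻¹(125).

5

For any y ∈ ℝ, x = y^{1/3} ∈ ℝ gives φ(x) = y, so φ is surjective.
Since x ↦ x^3 is strictly increasing on ℝ, it is injective there, so no x ≠ 2 in the domain has φ(x) = φ(2). We therefore compute φ⁻¹(125) = 125^{1/3} = 5 (indeed 5^3 = 125).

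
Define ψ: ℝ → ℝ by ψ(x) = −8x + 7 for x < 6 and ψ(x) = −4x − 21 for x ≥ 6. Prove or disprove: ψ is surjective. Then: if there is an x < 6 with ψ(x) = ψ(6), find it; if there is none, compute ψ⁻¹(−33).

5

Both pieces are strictly decreasing (slopes −8 and −4), so each is injective on its own interval.
The left piece maps (−∞, 6) onto (−41, ∞); the right piece maps [6, ∞) onto (−∞, −45].
The union (−41, ∞) ∪ (−∞, −45] omits the interval between −41 and −45; in particular −41 has no preimage. So ψ is not surjective.
Because the two images are disjoint, no x < 6 has ψ(x) = ψ(6), so we compute ψ⁻¹(−33): −33 lies in (−41, ∞), so solve −8x + 7 = −33: x = (−33 − 7)/(−8) = 5.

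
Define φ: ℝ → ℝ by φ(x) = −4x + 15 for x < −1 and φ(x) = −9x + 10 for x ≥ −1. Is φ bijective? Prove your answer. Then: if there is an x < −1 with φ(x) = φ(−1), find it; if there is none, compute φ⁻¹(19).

Both pieces are strictly decreasing (slopes −4 and −9), so each is injective on its own interval.
The left piece maps (−∞, −1) onto (19, ∞); the right piece maps [−1, ∞) onto (−∞, 19].
Since 19 = 19, the images partition ℝ: φ is injective and surjective, hence bijective.
Because the two images are disjoint, no x < −1 has φ(x) = φ(−1), so we compute φ⁻¹(19): 19 lies in (−∞, 19], so solve −9x + 10 = 19: x = (19 − 10)/(−9) = −1.

-1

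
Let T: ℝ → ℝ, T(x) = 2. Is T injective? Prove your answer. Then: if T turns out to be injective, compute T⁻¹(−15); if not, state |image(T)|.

1

T(0) = 2 = T(1) with 0 ≠ 1, so T is not injective.
Since T is not injective, we state |image(T)|: the image of T is {2}, which has 1 element.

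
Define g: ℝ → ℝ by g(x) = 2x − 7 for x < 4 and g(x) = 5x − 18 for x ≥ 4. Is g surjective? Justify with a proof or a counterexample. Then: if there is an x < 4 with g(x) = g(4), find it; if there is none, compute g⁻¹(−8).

Both pieces are strictly increasing (slopes 2 and 5), so each is injective on its own interval.
The left piece maps (−∞, 4) onto (−∞, 1); the right piece maps [4, ∞) onto [2, ∞).
The union (−∞, 1) ∪ [2, ∞) omits the interval between 1 and 2; in particular 1 has no preimage. So g is not surjective.
Because the two images are disjoint, no x < 4 has g(x) = g(4), so we compute g⁻¹(−8): −8 lies in (−∞, 1), so solve 2x − 7 = −8: x = (−8 + 7)/2 = −1/2.

-1/2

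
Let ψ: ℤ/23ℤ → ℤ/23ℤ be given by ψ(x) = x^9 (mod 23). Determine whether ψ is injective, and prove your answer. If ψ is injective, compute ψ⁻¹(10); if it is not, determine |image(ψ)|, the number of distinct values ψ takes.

19

Since 23 is prime, the nonzero elements of ℤ/23ℤ form a cyclic group of order 22.
As gcd(9, 22) = 1, raising to the 9th power is a bijection on this group: if u^9 ≡ v^9 then (uv^{−1})^9 = 1, and the only element of order dividing gcd(9, 22) = 1 is 1, so u = v.
With ψ(0) = 0 this makes ψ injective on all of ℤ/23ℤ, hence bijective (finite equal-size domain and codomain). In particular ψ is injective.
Since ψ is injective, we find the preimage of 10. The inverse of x ↦ x^9 on (ℤ/23ℤ)^× is x ↦ x^5, because 9·5 = 45 = 2·22 + 1 ≡ 1 (mod 22) and x^{22} = 1 for x ≠ 0 (Fermat). So ψ⁻¹(10) = 10^5 mod 23.
Repeated squaring mod 23: 10^1 ≡ 10, 10^2 ≡ 10² = 100 ≡ 8, 10^4 ≡ 8² = 64 ≡ 18. Since 5 = 4 + 1, 10^5 ≡ 18·10: 18·10 = 180 ≡ 19. So 10^5 ≡ 19 (mod 23).
Hence ψ⁻¹(10) = 19.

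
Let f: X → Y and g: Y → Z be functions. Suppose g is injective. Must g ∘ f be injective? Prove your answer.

not injective

No. Take X = {0, 1}, Y = Z = {0, 1}, f(0) = f(1) = 0, and g = identity (injective).
Then (g ∘ f)(0) = (g ∘ f)(1) = 0 with 0 ≠ 1, so g ∘ f is not injective.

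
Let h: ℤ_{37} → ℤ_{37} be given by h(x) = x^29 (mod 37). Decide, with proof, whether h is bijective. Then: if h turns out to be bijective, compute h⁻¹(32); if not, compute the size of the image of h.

Since 37 is prime, the nonzero elements of ℤ_{37} form a cyclic group of order 36.
As gcd(29, 36) = 1, raising to the 29th power is a bijection on this group: if a^29 ≡ b^29 then (ab^{−1})^29 = 1, and the only element of order dividing gcd(29, 36) = 1 is 1, so a = b.
With h(0) = 0 this makes h injective on all of ℤ_{37}, hence bijective (finite equal-size domain and codomain). In particular h is bijective.
Since h is bijective, we find the preimage of 32. The inverse of x ↦ x^29 on (ℤ_{37})^× is x ↦ x^5, because 29·5 = 145 = 4·36 + 1 ≡ 1 (mod 36) and x^{36} = 1 for x ≠ 0 (Fermat). So h⁻¹(32) = 32^5 mod 37.
Repeated squaring mod 37: 32^1 ≡ 32, 32^2 ≡ 32² = 1024 ≡ 25, 32^4 ≡ 25² = 625 ≡ 33. Since 5 = 4 + 1, 32^5 ≡ 33·32: 33·32 = 1056 ≡ 20. So 32^5 ≡ 20 (mod 37).
Hence h⁻¹(32) = 20.

20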